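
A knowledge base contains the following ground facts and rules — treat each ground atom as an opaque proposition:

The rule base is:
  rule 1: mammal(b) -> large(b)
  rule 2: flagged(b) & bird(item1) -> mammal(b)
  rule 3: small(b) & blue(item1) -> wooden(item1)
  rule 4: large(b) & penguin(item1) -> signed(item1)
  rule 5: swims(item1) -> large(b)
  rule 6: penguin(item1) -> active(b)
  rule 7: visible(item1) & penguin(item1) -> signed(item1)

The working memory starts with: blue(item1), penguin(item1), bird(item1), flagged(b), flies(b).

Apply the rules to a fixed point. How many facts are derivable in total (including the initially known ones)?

9

[1] rule 2 [flagged(b) & bird(item1) -> mammal(b)]; rule 6 [penguin(item1) -> active(b)]. ⇒ new: mammal(b), active(b).
[2] rule 1 [mammal(b) -> large(b)]. ⇒ new: large(b).
[3] rule 4 [large(b) & penguin(item1) -> signed(item1)]. ⇒ new: signed(item1).
Closure: {active(b), bird(item1), blue(item1), flagged(b), flies(b), large(b), mammal(b), penguin(item1), signed(item1)} — 9 facts.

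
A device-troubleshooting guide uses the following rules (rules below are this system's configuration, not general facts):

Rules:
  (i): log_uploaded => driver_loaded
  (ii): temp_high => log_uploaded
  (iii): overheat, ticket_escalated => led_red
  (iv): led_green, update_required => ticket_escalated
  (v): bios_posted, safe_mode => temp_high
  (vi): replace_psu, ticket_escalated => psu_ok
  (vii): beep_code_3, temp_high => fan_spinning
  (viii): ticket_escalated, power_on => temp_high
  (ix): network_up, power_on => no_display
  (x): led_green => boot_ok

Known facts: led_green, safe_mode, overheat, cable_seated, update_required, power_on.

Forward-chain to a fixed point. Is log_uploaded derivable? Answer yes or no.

Round 1: (iv) [led_green, update_required => ticket_escalated]; (x) [led_green => boot_ok]. New: ticket_escalated, boot_ok.
Round 2: (iii) [overheat, ticket_escalated => led_red]; (viii) [ticket_escalated, power_on => temp_high]. New: led_red, temp_high.
Round 3: (ii) [temp_high => log_uploaded]. New: log_uploaded.
Round 4: (i) [log_uploaded => driver_loaded]. New: driver_loaded.
log_uploaded appears in round 3, so it is derivable.

yes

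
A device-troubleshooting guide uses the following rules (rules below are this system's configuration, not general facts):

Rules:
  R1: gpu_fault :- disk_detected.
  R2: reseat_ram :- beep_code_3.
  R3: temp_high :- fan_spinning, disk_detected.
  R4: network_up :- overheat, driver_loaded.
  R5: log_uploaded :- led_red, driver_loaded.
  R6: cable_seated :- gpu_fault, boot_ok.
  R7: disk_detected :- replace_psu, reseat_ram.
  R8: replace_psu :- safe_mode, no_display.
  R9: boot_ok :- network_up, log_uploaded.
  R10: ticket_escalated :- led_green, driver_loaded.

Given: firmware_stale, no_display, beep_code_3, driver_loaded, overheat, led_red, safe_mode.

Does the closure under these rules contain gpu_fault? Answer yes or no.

yes

Round 1: R2 [reseat_ram :- beep_code_3.]; R4 [network_up :- overheat, driver_loaded.]; R5 [log_uploaded :- led_red, driver_loaded.]; R8 [replace_psu :- safe_mode, no_display.]. Adds reseat_ram, network_up, log_uploaded, replace_psu.
Round 2: R7 [disk_detected :- replace_psu, reseat_ram.]; R9 [boot_ok :- network_up, log_uploaded.]. Adds disk_detected, boot_ok.
Round 3: R1 [gpu_fault :- disk_detected.]. Adds gpu_fault.
Round 4: R6 [cable_seated :- gpu_fault, boot_ok.]. Adds cable_seated.
gpu_fault appears in round 3, so it is derivable.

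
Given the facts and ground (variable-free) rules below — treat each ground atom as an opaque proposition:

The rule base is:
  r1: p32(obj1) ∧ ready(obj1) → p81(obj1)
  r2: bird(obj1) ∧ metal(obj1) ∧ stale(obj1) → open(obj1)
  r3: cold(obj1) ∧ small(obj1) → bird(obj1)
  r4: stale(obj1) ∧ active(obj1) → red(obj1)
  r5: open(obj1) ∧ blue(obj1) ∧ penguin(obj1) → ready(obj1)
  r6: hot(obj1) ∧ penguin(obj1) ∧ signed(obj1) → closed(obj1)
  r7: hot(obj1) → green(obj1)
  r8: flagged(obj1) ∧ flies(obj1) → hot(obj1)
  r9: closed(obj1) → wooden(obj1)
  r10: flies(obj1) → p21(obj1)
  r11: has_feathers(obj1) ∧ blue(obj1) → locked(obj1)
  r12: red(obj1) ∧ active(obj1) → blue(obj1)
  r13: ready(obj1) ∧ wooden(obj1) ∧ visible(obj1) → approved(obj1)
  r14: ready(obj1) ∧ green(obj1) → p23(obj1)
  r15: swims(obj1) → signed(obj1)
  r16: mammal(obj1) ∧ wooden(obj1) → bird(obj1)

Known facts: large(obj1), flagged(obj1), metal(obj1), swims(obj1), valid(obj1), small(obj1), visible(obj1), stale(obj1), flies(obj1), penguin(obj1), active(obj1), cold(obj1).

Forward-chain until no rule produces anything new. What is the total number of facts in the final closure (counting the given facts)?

Round 1: r3 [cold(obj1) ∧ small(obj1) → bird(obj1)]; r4 [stale(obj1) ∧ active(obj1) → red(obj1)]; r8 [flagged(obj1) ∧ flies(obj1) → hot(obj1)]; r10 [flies(obj1) → p21(obj1)]; r15 [swims(obj1) → signed(obj1)]. Adds bird(obj1), red(obj1), hot(obj1), p21(obj1), signed(obj1).
Round 2: r2 [bird(obj1) ∧ metal(obj1) ∧ stale(obj1) → open(obj1)]; r6 [hot(obj1) ∧ penguin(obj1) ∧ signed(obj1) → closed(obj1)]; r7 [hot(obj1) → green(obj1)]; r12 [red(obj1) ∧ active(obj1) → blue(obj1)]. Adds open(obj1), closed(obj1), green(obj1), blue(obj1).
Round 3: r5 [open(obj1) ∧ blue(obj1) ∧ penguin(obj1) → ready(obj1)]; r9 [closed(obj1) → wooden(obj1)]. Adds ready(obj1), wooden(obj1).
Round 4: r13 [ready(obj1) ∧ wooden(obj1) ∧ visible(obj1) → approved(obj1)]; r14 [ready(obj1) ∧ green(obj1) → p23(obj1)]. Adds approved(obj1), p23(obj1).
Closure: {active(obj1), approved(obj1), bird(obj1), blue(obj1), closed(obj1), cold(obj1), flagged(obj1), flies(obj1), green(obj1), hot(obj1), large(obj1), metal(obj1), open(obj1), p21(obj1), p23(obj1), penguin(obj1), ready(obj1), red(obj1), signed(obj1), small(obj1), stale(obj1), swims(obj1), valid(obj1), visible(obj1), wooden(obj1)} — 25 facts.

25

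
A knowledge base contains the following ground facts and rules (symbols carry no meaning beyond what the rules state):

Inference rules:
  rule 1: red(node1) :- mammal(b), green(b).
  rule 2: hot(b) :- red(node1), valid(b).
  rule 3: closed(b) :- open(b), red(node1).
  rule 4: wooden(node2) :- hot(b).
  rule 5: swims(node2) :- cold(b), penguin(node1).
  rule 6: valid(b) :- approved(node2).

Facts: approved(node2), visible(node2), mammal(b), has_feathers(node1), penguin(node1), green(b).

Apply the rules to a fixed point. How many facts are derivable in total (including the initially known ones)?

Round 1: rule 1 [red(node1) :- mammal(b), green(b).]; rule 6 [valid(b) :- approved(node2).]. New: red(node1), valid(b).
Round 2: rule 2 [hot(b) :- red(node1), valid(b).]. New: hot(b).
Round 3: rule 4 [wooden(node2) :- hot(b).]. New: wooden(node2).
Closure: {approved(node2), green(b), has_feathers(node1), hot(b), mammal(b), penguin(node1), red(node1), valid(b), visible(node2), wooden(node2)} — 10 facts.

10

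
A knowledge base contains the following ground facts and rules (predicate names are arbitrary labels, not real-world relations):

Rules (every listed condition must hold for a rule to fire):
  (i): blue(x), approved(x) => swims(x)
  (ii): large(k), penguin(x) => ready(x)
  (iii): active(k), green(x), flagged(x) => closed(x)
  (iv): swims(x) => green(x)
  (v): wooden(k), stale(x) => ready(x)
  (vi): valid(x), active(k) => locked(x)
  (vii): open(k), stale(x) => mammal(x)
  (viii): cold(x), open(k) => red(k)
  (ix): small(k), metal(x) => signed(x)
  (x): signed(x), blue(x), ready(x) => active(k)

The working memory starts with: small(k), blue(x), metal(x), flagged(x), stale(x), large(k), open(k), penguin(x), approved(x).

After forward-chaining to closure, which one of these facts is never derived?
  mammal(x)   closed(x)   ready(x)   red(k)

red(k)

Round 1 fires (i), (ii), (vii), (ix), giving swims(x), ready(x), mammal(x), signed(x).
Round 2 fires (iv), (x), giving green(x), active(k).
Round 3 fires (iii), giving closed(x).
Derived: ready(x) (round 1), closed(x) (round 3), mammal(x) (round 1). red(k) never appears in any round.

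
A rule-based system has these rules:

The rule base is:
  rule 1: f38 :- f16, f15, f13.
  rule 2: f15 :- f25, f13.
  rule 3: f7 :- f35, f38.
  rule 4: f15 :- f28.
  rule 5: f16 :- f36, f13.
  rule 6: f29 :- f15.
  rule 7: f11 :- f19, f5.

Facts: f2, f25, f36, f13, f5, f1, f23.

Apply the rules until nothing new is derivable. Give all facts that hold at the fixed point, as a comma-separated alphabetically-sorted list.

Round 1 fires rule 2, rule 5, giving f15, f16.
Round 2 fires rule 1, rule 6, giving f38, f29.

f1, f13, f15, f16, f2, f23, f25, f29, f36, f38, f5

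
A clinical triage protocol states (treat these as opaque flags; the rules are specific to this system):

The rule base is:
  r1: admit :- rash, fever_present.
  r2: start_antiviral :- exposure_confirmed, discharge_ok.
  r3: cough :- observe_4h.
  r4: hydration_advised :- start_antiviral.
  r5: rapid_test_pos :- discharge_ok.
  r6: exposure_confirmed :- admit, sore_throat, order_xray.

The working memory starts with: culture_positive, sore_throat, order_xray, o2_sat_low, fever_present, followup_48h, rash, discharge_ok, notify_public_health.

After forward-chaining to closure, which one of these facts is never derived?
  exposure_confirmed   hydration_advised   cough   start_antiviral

Round 1 — r1, r5, derive admit, rapid_test_pos.
Round 2 — r6, derive exposure_confirmed.
Round 3 — r2, derive start_antiviral.
Round 4 — r4, derive hydration_advised.
Derived: start_antiviral (round 3), hydration_advised (round 4), exposure_confirmed (round 2). cough never appears in any round.

cough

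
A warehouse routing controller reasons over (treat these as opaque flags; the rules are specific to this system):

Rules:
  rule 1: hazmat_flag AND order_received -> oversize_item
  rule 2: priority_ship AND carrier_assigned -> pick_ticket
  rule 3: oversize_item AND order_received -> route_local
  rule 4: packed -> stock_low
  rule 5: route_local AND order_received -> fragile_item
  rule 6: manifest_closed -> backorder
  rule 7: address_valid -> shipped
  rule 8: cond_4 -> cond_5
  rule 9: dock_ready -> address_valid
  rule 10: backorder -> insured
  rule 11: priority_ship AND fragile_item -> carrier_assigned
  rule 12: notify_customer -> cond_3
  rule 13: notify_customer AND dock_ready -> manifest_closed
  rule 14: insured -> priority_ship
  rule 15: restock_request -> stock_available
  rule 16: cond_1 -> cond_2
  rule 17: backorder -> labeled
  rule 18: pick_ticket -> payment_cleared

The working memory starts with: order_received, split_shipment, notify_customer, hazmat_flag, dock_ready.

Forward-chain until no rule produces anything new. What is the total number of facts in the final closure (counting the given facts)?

Round 1 fires rule 1, rule 9, rule 12, rule 13, giving oversize_item, address_valid, cond_3, manifest_closed.
Round 2 fires rule 3, rule 6, rule 7, giving route_local, backorder, shipped.
Round 3 fires rule 5, rule 10, rule 17, giving fragile_item, insured, labeled.
Round 4 fires rule 14, giving priority_ship.
Round 5 fires rule 11, giving carrier_assigned.
Round 6 fires rule 2, giving pick_ticket.
Round 7 fires rule 18, giving payment_cleared.
Closure: {address_valid, backorder, carrier_assigned, cond_3, dock_ready, fragile_item, hazmat_flag, insured, labeled, manifest_closed, notify_customer, order_received, oversize_item, payment_cleared, pick_ticket, priority_ship, route_local, shipped, split_shipment} — 19 facts.

19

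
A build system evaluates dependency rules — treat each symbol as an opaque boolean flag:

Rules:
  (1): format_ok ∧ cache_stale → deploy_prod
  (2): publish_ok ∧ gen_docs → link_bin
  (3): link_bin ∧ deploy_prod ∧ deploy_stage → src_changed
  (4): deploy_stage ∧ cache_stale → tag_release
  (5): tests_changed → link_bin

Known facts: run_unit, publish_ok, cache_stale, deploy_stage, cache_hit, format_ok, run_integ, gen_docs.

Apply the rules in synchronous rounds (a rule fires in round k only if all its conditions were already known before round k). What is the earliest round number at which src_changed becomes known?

Round 1: (1) [format_ok ∧ cache_stale → deploy_prod]; (2) [publish_ok ∧ gen_docs → link_bin]; (4) [deploy_stage ∧ cache_stale → tag_release]. New: deploy_prod, link_bin, tag_release.
Round 2: (3) [link_bin ∧ deploy_prod ∧ deploy_stage → src_changed]. New: src_changed.
src_changed first appears in round 2.

2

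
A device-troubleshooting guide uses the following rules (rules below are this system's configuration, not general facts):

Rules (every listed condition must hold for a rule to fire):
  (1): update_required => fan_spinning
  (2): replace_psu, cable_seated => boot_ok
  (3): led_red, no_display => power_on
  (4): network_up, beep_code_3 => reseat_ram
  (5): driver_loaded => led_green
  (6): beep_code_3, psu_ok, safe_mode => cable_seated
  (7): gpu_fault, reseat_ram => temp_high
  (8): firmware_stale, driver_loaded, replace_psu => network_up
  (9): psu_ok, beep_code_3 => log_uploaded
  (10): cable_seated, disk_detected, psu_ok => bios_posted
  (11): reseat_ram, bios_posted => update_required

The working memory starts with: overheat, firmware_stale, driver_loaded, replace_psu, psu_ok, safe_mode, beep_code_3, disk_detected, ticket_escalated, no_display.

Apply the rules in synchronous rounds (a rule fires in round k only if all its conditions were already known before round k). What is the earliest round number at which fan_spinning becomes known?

Round 1: (5) [driver_loaded => led_green]; (6) [beep_code_3, psu_ok, safe_mode => cable_seated]; (8) [firmware_stale, driver_loaded, replace_psu => network_up]; (9) [psu_ok, beep_code_3 => log_uploaded]. Adds led_green, cable_seated, network_up, log_uploaded.
Round 2: (2) [replace_psu, cable_seated => boot_ok]; (4) [network_up, beep_code_3 => reseat_ram]; (10) [cable_seated, disk_detected, psu_ok => bios_posted]. Adds boot_ok, reseat_ram, bios_posted.
Round 3: (11) [reseat_ram, bios_posted => update_required]. Adds update_required.
Round 4: (1) [update_required => fan_spinning]. Adds fan_spinning.
fan_spinning first appears in round 4.

4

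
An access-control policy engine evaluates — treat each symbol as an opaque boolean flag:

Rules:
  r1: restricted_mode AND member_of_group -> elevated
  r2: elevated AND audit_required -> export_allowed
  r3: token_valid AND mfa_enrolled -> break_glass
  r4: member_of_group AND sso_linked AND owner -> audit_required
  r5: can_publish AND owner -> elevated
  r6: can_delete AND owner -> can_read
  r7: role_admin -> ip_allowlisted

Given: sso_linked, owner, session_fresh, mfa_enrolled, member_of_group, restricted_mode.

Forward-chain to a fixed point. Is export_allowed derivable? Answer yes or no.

Round 1 fires r1, r4, giving elevated, audit_required.
Round 2 fires r2, giving export_allowed.
export_allowed appears in round 2, so it is derivable.

yes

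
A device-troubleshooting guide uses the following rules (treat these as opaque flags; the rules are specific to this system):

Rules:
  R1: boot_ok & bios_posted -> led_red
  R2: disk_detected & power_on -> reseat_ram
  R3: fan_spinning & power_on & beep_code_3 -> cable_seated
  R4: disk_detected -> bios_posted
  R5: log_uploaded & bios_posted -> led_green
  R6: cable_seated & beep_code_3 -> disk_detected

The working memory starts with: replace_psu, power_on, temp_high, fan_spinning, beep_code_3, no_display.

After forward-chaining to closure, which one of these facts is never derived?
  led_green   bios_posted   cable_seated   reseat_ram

led_green

Round 1 — R3, derive cable_seated.
Round 2 — R6, derive disk_detected.
Round 3 — R2, R4, derive reseat_ram, bios_posted.
Derived: reseat_ram (round 3), bios_posted (round 3), cable_seated (round 1). led_green never appears in any round.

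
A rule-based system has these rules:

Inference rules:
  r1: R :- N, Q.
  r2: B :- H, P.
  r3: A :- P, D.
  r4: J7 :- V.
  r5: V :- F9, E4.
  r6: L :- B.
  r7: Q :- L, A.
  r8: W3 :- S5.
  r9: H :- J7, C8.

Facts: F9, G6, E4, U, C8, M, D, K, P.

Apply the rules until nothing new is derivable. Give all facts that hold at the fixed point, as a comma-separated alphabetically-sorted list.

A, B, C8, D, E4, F9, G6, H, J7, K, L, M, P, Q, U, V

Round 1 — r3, r5, derive A, V.
Round 2 — r4, derive J7.
Round 3 — r9, derive H.
Round 4 — r2, derive B.
Round 5 — r6, derive L.
Round 6 — r7, derive Q.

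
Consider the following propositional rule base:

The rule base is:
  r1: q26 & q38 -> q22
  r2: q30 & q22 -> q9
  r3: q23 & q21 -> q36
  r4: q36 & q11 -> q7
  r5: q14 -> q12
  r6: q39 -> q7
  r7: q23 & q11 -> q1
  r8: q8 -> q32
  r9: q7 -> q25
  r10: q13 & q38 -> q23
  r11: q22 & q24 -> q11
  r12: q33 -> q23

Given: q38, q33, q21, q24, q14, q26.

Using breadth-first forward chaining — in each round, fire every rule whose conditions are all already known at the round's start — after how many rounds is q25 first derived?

[1] r1 [q26 & q38 -> q22]; r5 [q14 -> q12]; r12 [q33 -> q23]. ⇒ new: q22, q12, q23.
[2] r3 [q23 & q21 -> q36]; r11 [q22 & q24 -> q11]. ⇒ new: q36, q11.
[3] r4 [q36 & q11 -> q7]; r7 [q23 & q11 -> q1]. ⇒ new: q7, q1.
[4] r9 [q7 -> q25]. ⇒ new: q25.
q25 first appears in round 4.

4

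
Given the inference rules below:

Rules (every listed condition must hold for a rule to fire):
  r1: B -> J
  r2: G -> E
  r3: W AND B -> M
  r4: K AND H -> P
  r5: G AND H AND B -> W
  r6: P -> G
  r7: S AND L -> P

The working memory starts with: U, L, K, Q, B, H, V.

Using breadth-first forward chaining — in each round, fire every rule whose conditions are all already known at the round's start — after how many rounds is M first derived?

Round 1: r1 [B -> J]; r4 [K AND H -> P]. Adds J, P.
Round 2: r6 [P -> G]. Adds G.
Round 3: r2 [G -> E]; r5 [G AND H AND B -> W]. Adds E, W.
Round 4: r3 [W AND B -> M]. Adds M.
M first appears in round 4.

4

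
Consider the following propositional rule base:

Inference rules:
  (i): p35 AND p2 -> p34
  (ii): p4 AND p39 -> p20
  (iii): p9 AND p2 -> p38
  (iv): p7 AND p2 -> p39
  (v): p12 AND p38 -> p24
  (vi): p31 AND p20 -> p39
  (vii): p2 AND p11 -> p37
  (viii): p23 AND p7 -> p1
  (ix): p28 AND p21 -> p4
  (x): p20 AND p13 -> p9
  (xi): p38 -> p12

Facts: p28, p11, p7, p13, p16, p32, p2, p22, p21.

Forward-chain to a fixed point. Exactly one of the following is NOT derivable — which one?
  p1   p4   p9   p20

Round 1 fires (iv), (vii), (ix), giving p39, p37, p4.
Round 2 fires (ii), giving p20.
Round 3 fires (x), giving p9.
Round 4 fires (iii), giving p38.
Round 5 fires (xi), giving p12.
Round 6 fires (v), giving p24.
Derived: p20 (round 2), p4 (round 1), p9 (round 3). p1 never appears in any round.

p1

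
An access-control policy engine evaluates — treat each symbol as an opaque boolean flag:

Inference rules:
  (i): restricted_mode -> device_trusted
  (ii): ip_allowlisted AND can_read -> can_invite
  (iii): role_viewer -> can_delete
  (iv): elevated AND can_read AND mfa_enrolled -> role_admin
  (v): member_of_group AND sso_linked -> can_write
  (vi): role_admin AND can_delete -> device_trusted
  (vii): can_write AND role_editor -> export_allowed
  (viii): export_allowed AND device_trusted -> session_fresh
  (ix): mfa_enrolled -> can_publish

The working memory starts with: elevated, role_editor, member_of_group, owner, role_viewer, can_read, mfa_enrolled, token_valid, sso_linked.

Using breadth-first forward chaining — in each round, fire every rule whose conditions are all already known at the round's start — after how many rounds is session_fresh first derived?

3

Round 1: (iii) [role_viewer -> can_delete]; (iv) [elevated AND can_read AND mfa_enrolled -> role_admin]; (v) [member_of_group AND sso_linked -> can_write]; (ix) [mfa_enrolled -> can_publish]. Adds can_delete, role_admin, can_write, can_publish.
Round 2: (vi) [role_admin AND can_delete -> device_trusted]; (vii) [can_write AND role_editor -> export_allowed]. Adds device_trusted, export_allowed.
Round 3: (viii) [export_allowed AND device_trusted -> session_fresh]. Adds session_fresh.
session_fresh first appears in round 3.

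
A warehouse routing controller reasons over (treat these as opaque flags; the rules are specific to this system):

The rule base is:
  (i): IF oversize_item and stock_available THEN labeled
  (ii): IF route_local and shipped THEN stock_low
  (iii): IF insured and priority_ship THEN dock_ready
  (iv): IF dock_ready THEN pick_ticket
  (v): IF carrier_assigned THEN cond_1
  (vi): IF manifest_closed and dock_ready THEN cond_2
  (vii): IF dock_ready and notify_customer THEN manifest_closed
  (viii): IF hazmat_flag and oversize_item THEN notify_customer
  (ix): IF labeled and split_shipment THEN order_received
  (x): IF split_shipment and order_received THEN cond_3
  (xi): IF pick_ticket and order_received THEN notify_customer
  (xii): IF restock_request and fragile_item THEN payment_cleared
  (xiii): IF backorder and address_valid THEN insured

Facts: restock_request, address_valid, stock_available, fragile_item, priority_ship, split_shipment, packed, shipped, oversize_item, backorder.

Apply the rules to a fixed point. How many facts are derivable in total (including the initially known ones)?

Round 1: (i) [IF oversize_item and stock_available THEN labeled]; (xii) [IF restock_request and fragile_item THEN payment_cleared]; (xiii) [IF backorder and address_valid THEN insured]. Adds labeled, payment_cleared, insured.
Round 2: (iii) [IF insured and priority_ship THEN dock_ready]; (ix) [IF labeled and split_shipment THEN order_received]. Adds dock_ready, order_received.
Round 3: (iv) [IF dock_ready THEN pick_ticket]; (x) [IF split_shipment and order_received THEN cond_3]. Adds pick_ticket, cond_3.
Round 4: (xi) [IF pick_ticket and order_received THEN notify_customer]. Adds notify_customer.
Round 5: (vii) [IF dock_ready and notify_customer THEN manifest_closed]. Adds manifest_closed.
Round 6: (vi) [IF manifest_closed and dock_ready THEN cond_2]. Adds cond_2.
Closure: {address_valid, backorder, cond_2, cond_3, dock_ready, fragile_item, insured, labeled, manifest_closed, notify_customer, order_received, oversize_item, packed, payment_cleared, pick_ticket, priority_ship, restock_request, shipped, split_shipment, stock_available} — 20 facts.

20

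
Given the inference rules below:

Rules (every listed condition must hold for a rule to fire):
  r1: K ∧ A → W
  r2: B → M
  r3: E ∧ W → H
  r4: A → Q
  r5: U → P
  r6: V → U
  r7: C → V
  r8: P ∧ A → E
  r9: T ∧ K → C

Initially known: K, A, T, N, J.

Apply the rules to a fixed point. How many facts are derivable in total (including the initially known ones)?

13

Round 1: r1 [K ∧ A → W]; r4 [A → Q]; r9 [T ∧ K → C]. Adds W, Q, C.
Round 2: r7 [C → V]. Adds V.
Round 3: r6 [V → U]. Adds U.
Round 4: r5 [U → P]. Adds P.
Round 5: r8 [P ∧ A → E]. Adds E.
Round 6: r3 [E ∧ W → H]. Adds H.
Closure: {A, C, E, H, J, K, N, P, Q, T, U, V, W} — 13 facts.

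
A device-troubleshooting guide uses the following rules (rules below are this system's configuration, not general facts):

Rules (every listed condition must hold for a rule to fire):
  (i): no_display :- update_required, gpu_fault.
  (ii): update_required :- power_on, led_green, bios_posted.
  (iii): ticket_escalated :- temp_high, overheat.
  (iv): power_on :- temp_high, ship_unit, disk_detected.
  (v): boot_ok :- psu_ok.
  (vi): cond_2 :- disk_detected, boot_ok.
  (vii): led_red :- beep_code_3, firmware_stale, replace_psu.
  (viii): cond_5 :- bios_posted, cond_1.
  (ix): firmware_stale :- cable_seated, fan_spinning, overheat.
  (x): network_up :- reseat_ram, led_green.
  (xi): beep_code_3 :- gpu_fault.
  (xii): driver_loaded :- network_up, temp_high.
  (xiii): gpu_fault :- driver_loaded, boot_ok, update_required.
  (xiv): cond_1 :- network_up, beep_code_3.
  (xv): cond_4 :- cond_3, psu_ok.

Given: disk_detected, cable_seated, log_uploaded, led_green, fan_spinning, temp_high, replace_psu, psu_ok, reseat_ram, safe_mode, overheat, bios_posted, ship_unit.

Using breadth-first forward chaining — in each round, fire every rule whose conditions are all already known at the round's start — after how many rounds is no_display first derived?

4

Round 1: (iii) [ticket_escalated :- temp_high, overheat.]; (iv) [power_on :- temp_high, ship_unit, disk_detected.]; (v) [boot_ok :- psu_ok.]; (ix) [firmware_stale :- cable_seated, fan_spinning, overheat.]; (x) [network_up :- reseat_ram, led_green.]. New: ticket_escalated, power_on, boot_ok, firmware_stale, network_up.
Round 2: (ii) [update_required :- power_on, led_green, bios_posted.]; (vi) [cond_2 :- disk_detected, boot_ok.]; (xii) [driver_loaded :- network_up, temp_high.]. New: update_required, cond_2, driver_loaded.
Round 3: (xiii) [gpu_fault :- driver_loaded, boot_ok, update_required.]. New: gpu_fault.
Round 4: (i) [no_display :- update_required, gpu_fault.]; (xi) [beep_code_3 :- gpu_fault.]. New: no_display, beep_code_3.
no_display first appears in round 4.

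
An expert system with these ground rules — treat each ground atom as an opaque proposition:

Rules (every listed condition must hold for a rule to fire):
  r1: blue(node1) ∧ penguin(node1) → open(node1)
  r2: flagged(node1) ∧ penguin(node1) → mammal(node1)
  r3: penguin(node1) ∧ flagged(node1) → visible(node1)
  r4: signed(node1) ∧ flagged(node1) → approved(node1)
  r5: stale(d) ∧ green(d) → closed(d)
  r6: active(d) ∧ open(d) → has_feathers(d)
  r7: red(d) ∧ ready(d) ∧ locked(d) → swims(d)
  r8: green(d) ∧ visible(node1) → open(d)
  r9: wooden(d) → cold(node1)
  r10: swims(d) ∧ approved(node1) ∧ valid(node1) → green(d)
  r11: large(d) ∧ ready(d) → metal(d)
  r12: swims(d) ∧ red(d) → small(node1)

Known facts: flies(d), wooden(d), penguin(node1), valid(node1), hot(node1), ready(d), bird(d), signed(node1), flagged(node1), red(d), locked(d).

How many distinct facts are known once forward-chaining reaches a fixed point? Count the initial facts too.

19

Round 1 — r2, r3, r4, r7, r9, derive mammal(node1), visible(node1), approved(node1), swims(d), cold(node1).
Round 2 — r10, r12, derive green(d), small(node1).
Round 3 — r8, derive open(d).
Closure: {approved(node1), bird(d), cold(node1), flagged(node1), flies(d), green(d), hot(node1), locked(d), mammal(node1), open(d), penguin(node1), ready(d), red(d), signed(node1), small(node1), swims(d), valid(node1), visible(node1), wooden(d)} — 19 facts.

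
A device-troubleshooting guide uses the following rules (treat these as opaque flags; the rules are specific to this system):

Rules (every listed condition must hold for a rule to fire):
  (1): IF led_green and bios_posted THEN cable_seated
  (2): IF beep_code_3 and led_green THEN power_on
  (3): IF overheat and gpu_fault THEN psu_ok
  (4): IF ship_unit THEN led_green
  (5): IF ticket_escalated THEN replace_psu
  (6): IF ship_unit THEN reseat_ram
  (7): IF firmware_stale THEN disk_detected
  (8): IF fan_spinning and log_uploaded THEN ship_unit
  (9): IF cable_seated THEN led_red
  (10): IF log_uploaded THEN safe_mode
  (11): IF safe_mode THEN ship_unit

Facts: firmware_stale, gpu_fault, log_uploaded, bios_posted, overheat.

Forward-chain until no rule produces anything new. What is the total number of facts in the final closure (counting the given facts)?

[1] (3) [IF overheat and gpu_fault THEN psu_ok]; (7) [IF firmware_stale THEN disk_detected]; (10) [IF log_uploaded THEN safe_mode]. ⇒ new: psu_ok, disk_detected, safe_mode.
[2] (11) [IF safe_mode THEN ship_unit]. ⇒ new: ship_unit.
[3] (4) [IF ship_unit THEN led_green]; (6) [IF ship_unit THEN reseat_ram]. ⇒ new: led_green, reseat_ram.
[4] (1) [IF led_green and bios_posted THEN cable_seated]. ⇒ new: cable_seated.
[5] (9) [IF cable_seated THEN led_red]. ⇒ new: led_red.
Closure: {bios_posted, cable_seated, disk_detected, firmware_stale, gpu_fault, led_green, led_red, log_uploaded, overheat, psu_ok, reseat_ram, safe_mode, ship_unit} — 13 facts.

13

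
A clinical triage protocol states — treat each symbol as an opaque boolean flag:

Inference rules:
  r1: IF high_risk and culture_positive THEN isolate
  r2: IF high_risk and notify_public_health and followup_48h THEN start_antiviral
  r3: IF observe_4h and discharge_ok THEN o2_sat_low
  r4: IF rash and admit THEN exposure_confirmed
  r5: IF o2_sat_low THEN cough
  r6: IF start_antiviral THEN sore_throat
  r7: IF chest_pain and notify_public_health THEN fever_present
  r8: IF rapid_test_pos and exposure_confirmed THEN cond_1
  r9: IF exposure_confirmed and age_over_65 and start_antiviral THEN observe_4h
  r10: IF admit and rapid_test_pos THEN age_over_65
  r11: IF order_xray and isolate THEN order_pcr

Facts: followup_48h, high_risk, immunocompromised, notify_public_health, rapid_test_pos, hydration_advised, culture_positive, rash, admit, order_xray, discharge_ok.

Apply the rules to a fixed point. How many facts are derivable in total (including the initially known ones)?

21

Round 1 fires r1, r2, r4, r10, giving isolate, start_antiviral, exposure_confirmed, age_over_65.
Round 2 fires r6, r8, r9, r11, giving sore_throat, cond_1, observe_4h, order_pcr.
Round 3 fires r3, giving o2_sat_low.
Round 4 fires r5, giving cough.
Closure: {admit, age_over_65, cond_1, cough, culture_positive, discharge_ok, exposure_confirmed, followup_48h, high_risk, hydration_advised, immunocompromised, isolate, notify_public_health, o2_sat_low, observe_4h, order_pcr, order_xray, rapid_test_pos, rash, sore_throat, start_antiviral} — 21 facts.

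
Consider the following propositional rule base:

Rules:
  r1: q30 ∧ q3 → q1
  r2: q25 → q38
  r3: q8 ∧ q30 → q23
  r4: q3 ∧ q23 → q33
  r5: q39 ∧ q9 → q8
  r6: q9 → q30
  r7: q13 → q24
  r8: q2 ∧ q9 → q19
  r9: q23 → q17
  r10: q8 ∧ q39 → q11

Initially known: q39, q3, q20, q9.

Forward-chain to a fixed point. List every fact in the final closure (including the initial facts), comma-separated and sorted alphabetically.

q1, q11, q17, q20, q23, q3, q30, q33, q39, q8, q9

Round 1: r5 [q39 ∧ q9 → q8]; r6 [q9 → q30]. Adds q8, q30.
Round 2: r1 [q30 ∧ q3 → q1]; r3 [q8 ∧ q30 → q23]; r10 [q8 ∧ q39 → q11]. Adds q1, q23, q11.
Round 3: r4 [q3 ∧ q23 → q33]; r9 [q23 → q17]. Adds q33, q17.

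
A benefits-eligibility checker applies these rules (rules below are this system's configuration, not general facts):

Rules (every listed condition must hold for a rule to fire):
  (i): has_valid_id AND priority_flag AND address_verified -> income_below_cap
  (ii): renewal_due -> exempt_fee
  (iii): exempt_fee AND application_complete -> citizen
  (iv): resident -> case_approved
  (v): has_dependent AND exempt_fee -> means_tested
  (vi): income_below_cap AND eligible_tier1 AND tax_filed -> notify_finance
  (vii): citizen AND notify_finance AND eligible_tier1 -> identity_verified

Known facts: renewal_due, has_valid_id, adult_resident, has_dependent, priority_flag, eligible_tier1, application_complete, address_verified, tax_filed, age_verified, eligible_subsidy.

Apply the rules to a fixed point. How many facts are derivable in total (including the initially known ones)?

17

Round 1: (i) [has_valid_id AND priority_flag AND address_verified -> income_below_cap]; (ii) [renewal_due -> exempt_fee]. Adds income_below_cap, exempt_fee.
Round 2: (iii) [exempt_fee AND application_complete -> citizen]; (v) [has_dependent AND exempt_fee -> means_tested]; (vi) [income_below_cap AND eligible_tier1 AND tax_filed -> notify_finance]. Adds citizen, means_tested, notify_finance.
Round 3: (vii) [citizen AND notify_finance AND eligible_tier1 -> identity_verified]. Adds identity_verified.
Closure: {address_verified, adult_resident, age_verified, application_complete, citizen, eligible_subsidy, eligible_tier1, exempt_fee, has_dependent, has_valid_id, identity_verified, income_below_cap, means_tested, notify_finance, priority_flag, renewal_due, tax_filed} — 17 facts.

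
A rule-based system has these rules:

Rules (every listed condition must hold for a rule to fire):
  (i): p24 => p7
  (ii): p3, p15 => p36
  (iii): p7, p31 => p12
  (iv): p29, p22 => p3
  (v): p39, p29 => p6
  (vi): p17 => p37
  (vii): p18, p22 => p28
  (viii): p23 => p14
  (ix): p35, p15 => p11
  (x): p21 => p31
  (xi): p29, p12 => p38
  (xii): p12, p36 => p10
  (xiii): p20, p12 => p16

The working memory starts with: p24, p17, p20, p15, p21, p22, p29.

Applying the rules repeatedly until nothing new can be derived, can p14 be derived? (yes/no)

no

Round 1 fires (i), (iv), (vi), (x), giving p7, p3, p37, p31.
Round 2 fires (ii), (iii), giving p36, p12.
Round 3 fires (xi), (xii), (xiii), giving p38, p10, p16.
Fixed point reached. p14 is concluded only by (viii); (viii) needs p23 (never derived).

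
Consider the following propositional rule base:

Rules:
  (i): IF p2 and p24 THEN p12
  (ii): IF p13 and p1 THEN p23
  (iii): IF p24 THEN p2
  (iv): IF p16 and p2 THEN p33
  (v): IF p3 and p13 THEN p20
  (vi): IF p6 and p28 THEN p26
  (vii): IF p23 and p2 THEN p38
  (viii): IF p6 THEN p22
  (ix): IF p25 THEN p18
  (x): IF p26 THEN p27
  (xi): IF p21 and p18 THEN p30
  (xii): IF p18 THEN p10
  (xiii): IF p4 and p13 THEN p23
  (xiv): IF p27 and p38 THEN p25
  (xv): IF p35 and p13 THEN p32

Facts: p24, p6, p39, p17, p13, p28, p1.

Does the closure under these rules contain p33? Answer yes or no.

Round 1: (ii) [IF p13 and p1 THEN p23]; (iii) [IF p24 THEN p2]; (vi) [IF p6 and p28 THEN p26]; (viii) [IF p6 THEN p22]. New: p23, p2, p26, p22.
Round 2: (i) [IF p2 and p24 THEN p12]; (vii) [IF p23 and p2 THEN p38]; (x) [IF p26 THEN p27]. New: p12, p38, p27.
Round 3: (xiv) [IF p27 and p38 THEN p25]. New: p25.
Round 4: (ix) [IF p25 THEN p18]. New: p18.
Round 5: (xii) [IF p18 THEN p10]. New: p10.
Fixed point reached. p33 is concluded only by (iv); (iv) needs p16 (never derived).

no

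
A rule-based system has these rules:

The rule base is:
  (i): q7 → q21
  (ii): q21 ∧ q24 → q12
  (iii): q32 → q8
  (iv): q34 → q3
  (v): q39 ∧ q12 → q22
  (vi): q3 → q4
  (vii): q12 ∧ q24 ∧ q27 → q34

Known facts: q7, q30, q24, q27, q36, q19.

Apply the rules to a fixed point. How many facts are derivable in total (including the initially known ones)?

Round 1 — (i), derive q21.
Round 2 — (ii), derive q12.
Round 3 — (vii), derive q34.
Round 4 — (iv), derive q3.
Round 5 — (vi), derive q4.
Closure: {q12, q19, q21, q24, q27, q3, q30, q34, q36, q4, q7} — 11 facts.

11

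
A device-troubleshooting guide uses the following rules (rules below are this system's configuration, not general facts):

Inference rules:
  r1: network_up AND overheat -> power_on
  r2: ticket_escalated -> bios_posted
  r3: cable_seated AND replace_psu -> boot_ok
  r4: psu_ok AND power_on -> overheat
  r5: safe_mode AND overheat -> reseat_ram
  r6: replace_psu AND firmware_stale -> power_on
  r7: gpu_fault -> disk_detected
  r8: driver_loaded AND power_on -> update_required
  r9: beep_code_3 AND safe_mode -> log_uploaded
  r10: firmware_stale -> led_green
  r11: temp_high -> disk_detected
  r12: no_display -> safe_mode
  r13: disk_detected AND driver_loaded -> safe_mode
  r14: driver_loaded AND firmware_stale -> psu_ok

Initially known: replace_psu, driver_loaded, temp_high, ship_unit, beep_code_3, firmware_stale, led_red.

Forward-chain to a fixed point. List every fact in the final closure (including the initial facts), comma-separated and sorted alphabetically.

beep_code_3, disk_detected, driver_loaded, firmware_stale, led_green, led_red, log_uploaded, overheat, power_on, psu_ok, replace_psu, reseat_ram, safe_mode, ship_unit, temp_high, update_required

[1] r6 [replace_psu AND firmware_stale -> power_on]; r10 [firmware_stale -> led_green]; r11 [temp_high -> disk_detected]; r14 [driver_loaded AND firmware_stale -> psu_ok]. ⇒ new: power_on, led_green, disk_detected, psu_ok.
[2] r4 [psu_ok AND power_on -> overheat]; r8 [driver_loaded AND power_on -> update_required]; r13 [disk_detected AND driver_loaded -> safe_mode]. ⇒ new: overheat, update_required, safe_mode.
[3] r5 [safe_mode AND overheat -> reseat_ram]; r9 [beep_code_3 AND safe_mode -> log_uploaded]. ⇒ new: reseat_ram, log_uploaded.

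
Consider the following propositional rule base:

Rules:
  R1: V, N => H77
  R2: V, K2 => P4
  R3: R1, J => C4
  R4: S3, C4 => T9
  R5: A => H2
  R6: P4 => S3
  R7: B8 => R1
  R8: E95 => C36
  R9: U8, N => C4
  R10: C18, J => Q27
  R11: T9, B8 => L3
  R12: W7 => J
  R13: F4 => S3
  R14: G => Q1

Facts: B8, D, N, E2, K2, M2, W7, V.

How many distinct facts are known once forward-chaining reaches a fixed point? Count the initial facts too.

16

[1] R1 [V, N => H77]; R2 [V, K2 => P4]; R7 [B8 => R1]; R12 [W7 => J]. ⇒ new: H77, P4, R1, J.
[2] R3 [R1, J => C4]; R6 [P4 => S3]. ⇒ new: C4, S3.
[3] R4 [S3, C4 => T9]. ⇒ new: T9.
[4] R11 [T9, B8 => L3]. ⇒ new: L3.
Closure: {B8, C4, D, E2, H77, J, K2, L3, M2, N, P4, R1, S3, T9, V, W7} — 16 facts.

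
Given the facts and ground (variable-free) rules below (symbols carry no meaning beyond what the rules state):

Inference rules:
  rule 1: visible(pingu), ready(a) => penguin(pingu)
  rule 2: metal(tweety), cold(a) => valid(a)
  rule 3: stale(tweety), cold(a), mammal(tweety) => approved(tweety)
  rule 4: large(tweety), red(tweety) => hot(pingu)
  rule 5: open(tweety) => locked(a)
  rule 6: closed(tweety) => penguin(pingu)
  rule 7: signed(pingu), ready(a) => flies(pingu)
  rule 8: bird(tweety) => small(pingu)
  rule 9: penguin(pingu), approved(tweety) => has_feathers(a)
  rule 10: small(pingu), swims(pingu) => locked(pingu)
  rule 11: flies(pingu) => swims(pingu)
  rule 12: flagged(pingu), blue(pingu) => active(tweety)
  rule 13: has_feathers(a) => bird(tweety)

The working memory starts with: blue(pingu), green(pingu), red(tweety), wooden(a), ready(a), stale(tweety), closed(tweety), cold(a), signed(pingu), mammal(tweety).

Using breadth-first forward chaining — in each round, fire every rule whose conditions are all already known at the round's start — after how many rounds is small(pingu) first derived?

4

Round 1: rule 3 [stale(tweety), cold(a), mammal(tweety) => approved(tweety)]; rule 6 [closed(tweety) => penguin(pingu)]; rule 7 [signed(pingu), ready(a) => flies(pingu)]. Adds approved(tweety), penguin(pingu), flies(pingu).
Round 2: rule 9 [penguin(pingu), approved(tweety) => has_feathers(a)]; rule 11 [flies(pingu) => swims(pingu)]. Adds has_feathers(a), swims(pingu).
Round 3: rule 13 [has_feathers(a) => bird(tweety)]. Adds bird(tweety).
Round 4: rule 8 [bird(tweety) => small(pingu)]. Adds small(pingu).
small(pingu) first appears in round 4.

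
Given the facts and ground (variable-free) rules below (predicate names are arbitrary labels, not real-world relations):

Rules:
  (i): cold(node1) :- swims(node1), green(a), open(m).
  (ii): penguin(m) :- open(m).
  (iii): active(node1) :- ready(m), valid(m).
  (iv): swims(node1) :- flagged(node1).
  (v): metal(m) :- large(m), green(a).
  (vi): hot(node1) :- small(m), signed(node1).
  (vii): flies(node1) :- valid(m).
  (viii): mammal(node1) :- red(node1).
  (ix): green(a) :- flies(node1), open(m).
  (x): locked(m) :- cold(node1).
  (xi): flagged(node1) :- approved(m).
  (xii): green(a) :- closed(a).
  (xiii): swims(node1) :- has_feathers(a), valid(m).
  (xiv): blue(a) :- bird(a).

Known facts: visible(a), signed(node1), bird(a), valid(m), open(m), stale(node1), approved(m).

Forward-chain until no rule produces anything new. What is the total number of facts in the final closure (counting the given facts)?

Round 1 — (ii), (vii), (xi), (xiv), derive penguin(m), flies(node1), flagged(node1), blue(a).
Round 2 — (iv), (ix), derive swims(node1), green(a).
Round 3 — (i), derive cold(node1).
Round 4 — (x), derive locked(m).
Closure: {approved(m), bird(a), blue(a), cold(node1), flagged(node1), flies(node1), green(a), locked(m), open(m), penguin(m), signed(node1), stale(node1), swims(node1), valid(m), visible(a)} — 15 facts.

15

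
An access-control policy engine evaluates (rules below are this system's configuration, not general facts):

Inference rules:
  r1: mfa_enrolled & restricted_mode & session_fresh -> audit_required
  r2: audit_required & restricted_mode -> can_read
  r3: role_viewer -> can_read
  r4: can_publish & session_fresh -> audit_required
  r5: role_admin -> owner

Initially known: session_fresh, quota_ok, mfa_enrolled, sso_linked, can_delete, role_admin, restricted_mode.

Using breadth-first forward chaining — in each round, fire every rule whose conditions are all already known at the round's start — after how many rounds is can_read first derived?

2

Round 1 fires r1, r5, giving audit_required, owner.
Round 2 fires r2, giving can_read.
can_read first appears in round 2.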